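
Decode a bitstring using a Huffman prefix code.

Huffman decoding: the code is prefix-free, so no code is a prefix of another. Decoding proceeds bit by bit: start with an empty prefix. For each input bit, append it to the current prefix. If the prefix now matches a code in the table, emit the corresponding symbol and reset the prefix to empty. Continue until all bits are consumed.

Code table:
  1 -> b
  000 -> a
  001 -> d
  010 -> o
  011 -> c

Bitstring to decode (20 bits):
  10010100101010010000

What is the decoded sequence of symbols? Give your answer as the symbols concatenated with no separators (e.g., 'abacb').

Answer: bdoobooa

Derivation:
Bit 0: prefix='1' -> emit 'b', reset
Bit 1: prefix='0' (no match yet)
Bit 2: prefix='00' (no match yet)
Bit 3: prefix='001' -> emit 'd', reset
Bit 4: prefix='0' (no match yet)
Bit 5: prefix='01' (no match yet)
Bit 6: prefix='010' -> emit 'o', reset
Bit 7: prefix='0' (no match yet)
Bit 8: prefix='01' (no match yet)
Bit 9: prefix='010' -> emit 'o', reset
Bit 10: prefix='1' -> emit 'b', reset
Bit 11: prefix='0' (no match yet)
Bit 12: prefix='01' (no match yet)
Bit 13: prefix='010' -> emit 'o', reset
Bit 14: prefix='0' (no match yet)
Bit 15: prefix='01' (no match yet)
Bit 16: prefix='010' -> emit 'o', reset
Bit 17: prefix='0' (no match yet)
Bit 18: prefix='00' (no match yet)
Bit 19: prefix='000' -> emit 'a', reset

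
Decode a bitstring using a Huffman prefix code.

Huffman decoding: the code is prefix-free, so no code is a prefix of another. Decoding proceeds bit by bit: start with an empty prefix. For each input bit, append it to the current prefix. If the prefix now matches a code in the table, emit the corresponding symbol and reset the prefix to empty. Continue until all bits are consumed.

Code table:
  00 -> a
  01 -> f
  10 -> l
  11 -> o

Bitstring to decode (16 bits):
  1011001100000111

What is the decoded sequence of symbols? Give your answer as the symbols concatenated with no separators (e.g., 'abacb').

Answer: loaoaafo

Derivation:
Bit 0: prefix='1' (no match yet)
Bit 1: prefix='10' -> emit 'l', reset
Bit 2: prefix='1' (no match yet)
Bit 3: prefix='11' -> emit 'o', reset
Bit 4: prefix='0' (no match yet)
Bit 5: prefix='00' -> emit 'a', reset
Bit 6: prefix='1' (no match yet)
Bit 7: prefix='11' -> emit 'o', reset
Bit 8: prefix='0' (no match yet)
Bit 9: prefix='00' -> emit 'a', reset
Bit 10: prefix='0' (no match yet)
Bit 11: prefix='00' -> emit 'a', reset
Bit 12: prefix='0' (no match yet)
Bit 13: prefix='01' -> emit 'f', reset
Bit 14: prefix='1' (no match yet)
Bit 15: prefix='11' -> emit 'o', reset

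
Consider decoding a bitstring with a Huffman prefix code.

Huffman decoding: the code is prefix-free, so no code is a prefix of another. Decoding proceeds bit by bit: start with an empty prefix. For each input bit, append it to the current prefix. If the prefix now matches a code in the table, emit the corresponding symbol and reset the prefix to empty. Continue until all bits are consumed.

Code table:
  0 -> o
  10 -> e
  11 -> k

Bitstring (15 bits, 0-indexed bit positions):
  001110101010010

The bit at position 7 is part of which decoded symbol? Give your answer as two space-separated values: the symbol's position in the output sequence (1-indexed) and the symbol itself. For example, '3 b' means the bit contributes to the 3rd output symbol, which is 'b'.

Answer: 5 e

Derivation:
Bit 0: prefix='0' -> emit 'o', reset
Bit 1: prefix='0' -> emit 'o', reset
Bit 2: prefix='1' (no match yet)
Bit 3: prefix='11' -> emit 'k', reset
Bit 4: prefix='1' (no match yet)
Bit 5: prefix='10' -> emit 'e', reset
Bit 6: prefix='1' (no match yet)
Bit 7: prefix='10' -> emit 'e', reset
Bit 8: prefix='1' (no match yet)
Bit 9: prefix='10' -> emit 'e', reset
Bit 10: prefix='1' (no match yet)
Bit 11: prefix='10' -> emit 'e', reset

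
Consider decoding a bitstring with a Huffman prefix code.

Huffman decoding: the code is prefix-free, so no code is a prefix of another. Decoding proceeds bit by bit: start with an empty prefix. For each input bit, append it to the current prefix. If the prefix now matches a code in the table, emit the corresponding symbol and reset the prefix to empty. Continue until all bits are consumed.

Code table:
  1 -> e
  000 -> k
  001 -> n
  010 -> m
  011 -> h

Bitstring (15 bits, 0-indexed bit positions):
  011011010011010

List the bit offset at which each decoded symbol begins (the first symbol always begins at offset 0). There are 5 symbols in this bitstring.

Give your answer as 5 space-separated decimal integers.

Bit 0: prefix='0' (no match yet)
Bit 1: prefix='01' (no match yet)
Bit 2: prefix='011' -> emit 'h', reset
Bit 3: prefix='0' (no match yet)
Bit 4: prefix='01' (no match yet)
Bit 5: prefix='011' -> emit 'h', reset
Bit 6: prefix='0' (no match yet)
Bit 7: prefix='01' (no match yet)
Bit 8: prefix='010' -> emit 'm', reset
Bit 9: prefix='0' (no match yet)
Bit 10: prefix='01' (no match yet)
Bit 11: prefix='011' -> emit 'h', reset
Bit 12: prefix='0' (no match yet)
Bit 13: prefix='01' (no match yet)
Bit 14: prefix='010' -> emit 'm', reset

Answer: 0 3 6 9 12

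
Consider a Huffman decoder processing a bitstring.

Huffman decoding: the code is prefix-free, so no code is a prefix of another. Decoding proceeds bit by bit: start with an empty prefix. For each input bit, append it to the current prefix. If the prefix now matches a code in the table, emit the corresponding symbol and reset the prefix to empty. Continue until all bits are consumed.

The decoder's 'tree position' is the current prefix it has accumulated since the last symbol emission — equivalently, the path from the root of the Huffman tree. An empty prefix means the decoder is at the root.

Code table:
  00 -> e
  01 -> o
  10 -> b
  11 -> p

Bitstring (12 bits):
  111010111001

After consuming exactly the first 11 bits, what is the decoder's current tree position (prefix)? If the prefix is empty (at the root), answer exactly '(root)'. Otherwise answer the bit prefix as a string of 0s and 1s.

Bit 0: prefix='1' (no match yet)
Bit 1: prefix='11' -> emit 'p', reset
Bit 2: prefix='1' (no match yet)
Bit 3: prefix='10' -> emit 'b', reset
Bit 4: prefix='1' (no match yet)
Bit 5: prefix='10' -> emit 'b', reset
Bit 6: prefix='1' (no match yet)
Bit 7: prefix='11' -> emit 'p', reset
Bit 8: prefix='1' (no match yet)
Bit 9: prefix='10' -> emit 'b', reset
Bit 10: prefix='0' (no match yet)

Answer: 0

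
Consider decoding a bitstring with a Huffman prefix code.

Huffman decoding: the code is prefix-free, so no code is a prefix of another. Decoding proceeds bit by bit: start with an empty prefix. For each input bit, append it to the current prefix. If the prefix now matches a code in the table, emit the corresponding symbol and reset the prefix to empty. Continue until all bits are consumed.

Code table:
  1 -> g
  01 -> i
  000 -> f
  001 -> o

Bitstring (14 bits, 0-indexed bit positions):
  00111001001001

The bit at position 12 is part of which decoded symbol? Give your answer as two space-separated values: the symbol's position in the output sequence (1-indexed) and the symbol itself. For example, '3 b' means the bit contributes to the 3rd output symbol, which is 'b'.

Answer: 6 o

Derivation:
Bit 0: prefix='0' (no match yet)
Bit 1: prefix='00' (no match yet)
Bit 2: prefix='001' -> emit 'o', reset
Bit 3: prefix='1' -> emit 'g', reset
Bit 4: prefix='1' -> emit 'g', reset
Bit 5: prefix='0' (no match yet)
Bit 6: prefix='00' (no match yet)
Bit 7: prefix='001' -> emit 'o', reset
Bit 8: prefix='0' (no match yet)
Bit 9: prefix='00' (no match yet)
Bit 10: prefix='001' -> emit 'o', reset
Bit 11: prefix='0' (no match yet)
Bit 12: prefix='00' (no match yet)
Bit 13: prefix='001' -> emit 'o', reset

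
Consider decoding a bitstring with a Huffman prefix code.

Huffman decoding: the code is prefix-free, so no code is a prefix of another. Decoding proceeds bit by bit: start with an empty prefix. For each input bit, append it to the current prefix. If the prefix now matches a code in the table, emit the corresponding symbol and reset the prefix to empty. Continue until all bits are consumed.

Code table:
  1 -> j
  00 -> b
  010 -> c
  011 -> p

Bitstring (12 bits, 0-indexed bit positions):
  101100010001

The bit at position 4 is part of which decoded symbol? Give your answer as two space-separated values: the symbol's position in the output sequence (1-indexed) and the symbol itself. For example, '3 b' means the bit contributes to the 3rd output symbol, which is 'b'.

Answer: 3 b

Derivation:
Bit 0: prefix='1' -> emit 'j', reset
Bit 1: prefix='0' (no match yet)
Bit 2: prefix='01' (no match yet)
Bit 3: prefix='011' -> emit 'p', reset
Bit 4: prefix='0' (no match yet)
Bit 5: prefix='00' -> emit 'b', reset
Bit 6: prefix='0' (no match yet)
Bit 7: prefix='01' (no match yet)
Bit 8: prefix='010' -> emit 'c', reset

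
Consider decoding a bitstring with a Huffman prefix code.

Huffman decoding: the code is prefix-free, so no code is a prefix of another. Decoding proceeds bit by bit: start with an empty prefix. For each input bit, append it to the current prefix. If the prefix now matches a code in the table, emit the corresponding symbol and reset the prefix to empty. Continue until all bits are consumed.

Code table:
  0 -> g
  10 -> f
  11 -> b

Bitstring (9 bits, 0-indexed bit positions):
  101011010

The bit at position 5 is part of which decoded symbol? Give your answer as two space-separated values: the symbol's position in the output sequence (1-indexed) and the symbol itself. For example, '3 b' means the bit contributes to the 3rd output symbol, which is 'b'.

Answer: 3 b

Derivation:
Bit 0: prefix='1' (no match yet)
Bit 1: prefix='10' -> emit 'f', reset
Bit 2: prefix='1' (no match yet)
Bit 3: prefix='10' -> emit 'f', reset
Bit 4: prefix='1' (no match yet)
Bit 5: prefix='11' -> emit 'b', reset
Bit 6: prefix='0' -> emit 'g', reset
Bit 7: prefix='1' (no match yet)
Bit 8: prefix='10' -> emit 'f', reset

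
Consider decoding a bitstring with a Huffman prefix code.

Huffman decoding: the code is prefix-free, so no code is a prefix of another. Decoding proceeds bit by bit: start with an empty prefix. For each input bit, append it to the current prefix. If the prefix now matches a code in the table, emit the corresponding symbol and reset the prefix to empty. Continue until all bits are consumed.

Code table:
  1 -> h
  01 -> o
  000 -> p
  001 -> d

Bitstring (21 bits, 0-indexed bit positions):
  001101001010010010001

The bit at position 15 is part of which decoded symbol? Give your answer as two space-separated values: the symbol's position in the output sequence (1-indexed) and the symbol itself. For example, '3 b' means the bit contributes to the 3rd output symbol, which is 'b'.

Answer: 7 d

Derivation:
Bit 0: prefix='0' (no match yet)
Bit 1: prefix='00' (no match yet)
Bit 2: prefix='001' -> emit 'd', reset
Bit 3: prefix='1' -> emit 'h', reset
Bit 4: prefix='0' (no match yet)
Bit 5: prefix='01' -> emit 'o', reset
Bit 6: prefix='0' (no match yet)
Bit 7: prefix='00' (no match yet)
Bit 8: prefix='001' -> emit 'd', reset
Bit 9: prefix='0' (no match yet)
Bit 10: prefix='01' -> emit 'o', reset
Bit 11: prefix='0' (no match yet)
Bit 12: prefix='00' (no match yet)
Bit 13: prefix='001' -> emit 'd', reset
Bit 14: prefix='0' (no match yet)
Bit 15: prefix='00' (no match yet)
Bit 16: prefix='001' -> emit 'd', reset
Bit 17: prefix='0' (no match yet)
Bit 18: prefix='00' (no match yet)
Bit 19: prefix='000' -> emit 'p', reset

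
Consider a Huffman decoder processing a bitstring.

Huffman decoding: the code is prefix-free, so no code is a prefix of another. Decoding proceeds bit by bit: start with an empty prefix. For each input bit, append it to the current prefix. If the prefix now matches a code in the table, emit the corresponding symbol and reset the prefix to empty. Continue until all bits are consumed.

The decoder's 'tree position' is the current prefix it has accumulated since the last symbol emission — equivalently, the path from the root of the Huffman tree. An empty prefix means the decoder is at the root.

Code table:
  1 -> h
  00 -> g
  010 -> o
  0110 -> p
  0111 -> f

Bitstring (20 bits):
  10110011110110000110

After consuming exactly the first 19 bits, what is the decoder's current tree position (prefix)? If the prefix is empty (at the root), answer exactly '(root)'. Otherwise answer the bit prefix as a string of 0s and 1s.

Bit 0: prefix='1' -> emit 'h', reset
Bit 1: prefix='0' (no match yet)
Bit 2: prefix='01' (no match yet)
Bit 3: prefix='011' (no match yet)
Bit 4: prefix='0110' -> emit 'p', reset
Bit 5: prefix='0' (no match yet)
Bit 6: prefix='01' (no match yet)
Bit 7: prefix='011' (no match yet)
Bit 8: prefix='0111' -> emit 'f', reset
Bit 9: prefix='1' -> emit 'h', reset
Bit 10: prefix='0' (no match yet)
Bit 11: prefix='01' (no match yet)
Bit 12: prefix='011' (no match yet)
Bit 13: prefix='0110' -> emit 'p', reset
Bit 14: prefix='0' (no match yet)
Bit 15: prefix='00' -> emit 'g', reset
Bit 16: prefix='0' (no match yet)
Bit 17: prefix='01' (no match yet)
Bit 18: prefix='011' (no match yet)

Answer: 011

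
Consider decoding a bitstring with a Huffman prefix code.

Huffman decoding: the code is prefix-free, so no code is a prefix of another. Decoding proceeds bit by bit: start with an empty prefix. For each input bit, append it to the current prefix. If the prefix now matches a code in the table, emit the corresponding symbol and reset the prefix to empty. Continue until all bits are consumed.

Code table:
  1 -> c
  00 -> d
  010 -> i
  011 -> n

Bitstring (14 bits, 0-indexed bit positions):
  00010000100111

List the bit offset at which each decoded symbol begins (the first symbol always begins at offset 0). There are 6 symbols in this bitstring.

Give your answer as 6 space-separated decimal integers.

Answer: 0 2 5 7 10 13

Derivation:
Bit 0: prefix='0' (no match yet)
Bit 1: prefix='00' -> emit 'd', reset
Bit 2: prefix='0' (no match yet)
Bit 3: prefix='01' (no match yet)
Bit 4: prefix='010' -> emit 'i', reset
Bit 5: prefix='0' (no match yet)
Bit 6: prefix='00' -> emit 'd', reset
Bit 7: prefix='0' (no match yet)
Bit 8: prefix='01' (no match yet)
Bit 9: prefix='010' -> emit 'i', reset
Bit 10: prefix='0' (no match yet)
Bit 11: prefix='01' (no match yet)
Bit 12: prefix='011' -> emit 'n', reset
Bit 13: prefix='1' -> emit 'c', reset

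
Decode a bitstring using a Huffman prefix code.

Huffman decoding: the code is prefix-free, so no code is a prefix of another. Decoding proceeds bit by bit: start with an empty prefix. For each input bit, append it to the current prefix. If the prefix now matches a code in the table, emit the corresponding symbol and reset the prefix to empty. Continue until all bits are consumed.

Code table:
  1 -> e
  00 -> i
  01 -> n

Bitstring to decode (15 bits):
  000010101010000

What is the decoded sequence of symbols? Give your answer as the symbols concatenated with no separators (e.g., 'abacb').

Bit 0: prefix='0' (no match yet)
Bit 1: prefix='00' -> emit 'i', reset
Bit 2: prefix='0' (no match yet)
Bit 3: prefix='00' -> emit 'i', reset
Bit 4: prefix='1' -> emit 'e', reset
Bit 5: prefix='0' (no match yet)
Bit 6: prefix='01' -> emit 'n', reset
Bit 7: prefix='0' (no match yet)
Bit 8: prefix='01' -> emit 'n', reset
Bit 9: prefix='0' (no match yet)
Bit 10: prefix='01' -> emit 'n', reset
Bit 11: prefix='0' (no match yet)
Bit 12: prefix='00' -> emit 'i', reset
Bit 13: prefix='0' (no match yet)
Bit 14: prefix='00' -> emit 'i', reset

Answer: iiennnii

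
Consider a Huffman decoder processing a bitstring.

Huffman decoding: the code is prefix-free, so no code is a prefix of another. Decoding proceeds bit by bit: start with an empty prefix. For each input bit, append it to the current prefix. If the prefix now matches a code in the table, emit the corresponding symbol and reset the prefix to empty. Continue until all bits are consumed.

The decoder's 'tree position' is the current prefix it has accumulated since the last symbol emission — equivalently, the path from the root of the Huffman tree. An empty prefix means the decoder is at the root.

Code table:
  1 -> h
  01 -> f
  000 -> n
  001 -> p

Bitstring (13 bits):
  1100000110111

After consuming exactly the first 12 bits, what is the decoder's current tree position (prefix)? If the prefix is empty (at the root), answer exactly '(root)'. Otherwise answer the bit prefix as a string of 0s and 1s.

Bit 0: prefix='1' -> emit 'h', reset
Bit 1: prefix='1' -> emit 'h', reset
Bit 2: prefix='0' (no match yet)
Bit 3: prefix='00' (no match yet)
Bit 4: prefix='000' -> emit 'n', reset
Bit 5: prefix='0' (no match yet)
Bit 6: prefix='00' (no match yet)
Bit 7: prefix='001' -> emit 'p', reset
Bit 8: prefix='1' -> emit 'h', reset
Bit 9: prefix='0' (no match yet)
Bit 10: prefix='01' -> emit 'f', reset
Bit 11: prefix='1' -> emit 'h', reset

Answer: (root)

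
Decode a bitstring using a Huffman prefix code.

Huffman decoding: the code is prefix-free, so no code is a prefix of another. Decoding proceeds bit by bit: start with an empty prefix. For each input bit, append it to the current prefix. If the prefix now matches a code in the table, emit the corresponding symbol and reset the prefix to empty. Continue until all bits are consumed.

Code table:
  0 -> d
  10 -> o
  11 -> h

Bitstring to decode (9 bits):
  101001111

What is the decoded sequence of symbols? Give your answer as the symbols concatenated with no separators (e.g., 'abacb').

Answer: oodhh

Derivation:
Bit 0: prefix='1' (no match yet)
Bit 1: prefix='10' -> emit 'o', reset
Bit 2: prefix='1' (no match yet)
Bit 3: prefix='10' -> emit 'o', reset
Bit 4: prefix='0' -> emit 'd', reset
Bit 5: prefix='1' (no match yet)
Bit 6: prefix='11' -> emit 'h', reset
Bit 7: prefix='1' (no match yet)
Bit 8: prefix='11' -> emit 'h', reset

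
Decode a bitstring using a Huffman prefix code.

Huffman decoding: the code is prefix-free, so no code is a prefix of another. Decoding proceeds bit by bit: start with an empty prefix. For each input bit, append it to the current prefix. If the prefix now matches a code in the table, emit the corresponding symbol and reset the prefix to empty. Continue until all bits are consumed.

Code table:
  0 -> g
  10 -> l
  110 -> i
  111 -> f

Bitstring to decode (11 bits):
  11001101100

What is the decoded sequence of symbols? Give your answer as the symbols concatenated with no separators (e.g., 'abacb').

Answer: igiig

Derivation:
Bit 0: prefix='1' (no match yet)
Bit 1: prefix='11' (no match yet)
Bit 2: prefix='110' -> emit 'i', reset
Bit 3: prefix='0' -> emit 'g', reset
Bit 4: prefix='1' (no match yet)
Bit 5: prefix='11' (no match yet)
Bit 6: prefix='110' -> emit 'i', reset
Bit 7: prefix='1' (no match yet)
Bit 8: prefix='11' (no match yet)
Bit 9: prefix='110' -> emit 'i', reset
Bit 10: prefix='0' -> emit 'g', reset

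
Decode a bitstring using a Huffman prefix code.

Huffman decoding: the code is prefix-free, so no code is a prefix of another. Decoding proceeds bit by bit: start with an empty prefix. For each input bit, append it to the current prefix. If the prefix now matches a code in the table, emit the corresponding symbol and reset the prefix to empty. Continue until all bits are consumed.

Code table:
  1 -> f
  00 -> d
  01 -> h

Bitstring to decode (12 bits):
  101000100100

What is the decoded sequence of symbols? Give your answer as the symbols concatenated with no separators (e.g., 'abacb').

Answer: fhdhdfd

Derivation:
Bit 0: prefix='1' -> emit 'f', reset
Bit 1: prefix='0' (no match yet)
Bit 2: prefix='01' -> emit 'h', reset
Bit 3: prefix='0' (no match yet)
Bit 4: prefix='00' -> emit 'd', reset
Bit 5: prefix='0' (no match yet)
Bit 6: prefix='01' -> emit 'h', reset
Bit 7: prefix='0' (no match yet)
Bit 8: prefix='00' -> emit 'd', reset
Bit 9: prefix='1' -> emit 'f', reset
Bit 10: prefix='0' (no match yet)
Bit 11: prefix='00' -> emit 'd', reset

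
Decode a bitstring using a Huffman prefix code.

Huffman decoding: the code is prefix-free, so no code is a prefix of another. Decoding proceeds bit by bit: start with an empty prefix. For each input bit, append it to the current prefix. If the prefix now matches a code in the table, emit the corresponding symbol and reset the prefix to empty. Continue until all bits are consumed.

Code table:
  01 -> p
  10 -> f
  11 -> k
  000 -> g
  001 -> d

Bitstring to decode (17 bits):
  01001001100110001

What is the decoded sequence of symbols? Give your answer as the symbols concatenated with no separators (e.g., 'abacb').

Bit 0: prefix='0' (no match yet)
Bit 1: prefix='01' -> emit 'p', reset
Bit 2: prefix='0' (no match yet)
Bit 3: prefix='00' (no match yet)
Bit 4: prefix='001' -> emit 'd', reset
Bit 5: prefix='0' (no match yet)
Bit 6: prefix='00' (no match yet)
Bit 7: prefix='001' -> emit 'd', reset
Bit 8: prefix='1' (no match yet)
Bit 9: prefix='10' -> emit 'f', reset
Bit 10: prefix='0' (no match yet)
Bit 11: prefix='01' -> emit 'p', reset
Bit 12: prefix='1' (no match yet)
Bit 13: prefix='10' -> emit 'f', reset
Bit 14: prefix='0' (no match yet)
Bit 15: prefix='00' (no match yet)
Bit 16: prefix='001' -> emit 'd', reset

Answer: pddfpfd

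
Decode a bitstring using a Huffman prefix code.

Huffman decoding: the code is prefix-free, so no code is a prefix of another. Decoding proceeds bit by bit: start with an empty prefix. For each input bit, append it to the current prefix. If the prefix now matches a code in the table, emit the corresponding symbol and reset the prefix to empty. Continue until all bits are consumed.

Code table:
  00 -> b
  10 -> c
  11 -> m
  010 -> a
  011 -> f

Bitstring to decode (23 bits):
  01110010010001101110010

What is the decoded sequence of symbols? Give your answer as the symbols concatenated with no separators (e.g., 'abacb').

Answer: fcaabmfca

Derivation:
Bit 0: prefix='0' (no match yet)
Bit 1: prefix='01' (no match yet)
Bit 2: prefix='011' -> emit 'f', reset
Bit 3: prefix='1' (no match yet)
Bit 4: prefix='10' -> emit 'c', reset
Bit 5: prefix='0' (no match yet)
Bit 6: prefix='01' (no match yet)
Bit 7: prefix='010' -> emit 'a', reset
Bit 8: prefix='0' (no match yet)
Bit 9: prefix='01' (no match yet)
Bit 10: prefix='010' -> emit 'a', reset
Bit 11: prefix='0' (no match yet)
Bit 12: prefix='00' -> emit 'b', reset
Bit 13: prefix='1' (no match yet)
Bit 14: prefix='11' -> emit 'm', reset
Bit 15: prefix='0' (no match yet)
Bit 16: prefix='01' (no match yet)
Bit 17: prefix='011' -> emit 'f', reset
Bit 18: prefix='1' (no match yet)
Bit 19: prefix='10' -> emit 'c', reset
Bit 20: prefix='0' (no match yet)
Bit 21: prefix='01' (no match yet)
Bit 22: prefix='010' -> emit 'a', reset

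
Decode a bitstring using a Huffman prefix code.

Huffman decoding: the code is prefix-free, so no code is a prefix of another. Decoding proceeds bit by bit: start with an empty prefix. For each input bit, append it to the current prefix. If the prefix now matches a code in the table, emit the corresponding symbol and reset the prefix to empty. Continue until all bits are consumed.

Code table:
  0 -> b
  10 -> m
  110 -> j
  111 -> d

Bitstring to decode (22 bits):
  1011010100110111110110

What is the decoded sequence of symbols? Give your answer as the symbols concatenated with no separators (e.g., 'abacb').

Answer: mjmmbjdjj

Derivation:
Bit 0: prefix='1' (no match yet)
Bit 1: prefix='10' -> emit 'm', reset
Bit 2: prefix='1' (no match yet)
Bit 3: prefix='11' (no match yet)
Bit 4: prefix='110' -> emit 'j', reset
Bit 5: prefix='1' (no match yet)
Bit 6: prefix='10' -> emit 'm', reset
Bit 7: prefix='1' (no match yet)
Bit 8: prefix='10' -> emit 'm', reset
Bit 9: prefix='0' -> emit 'b', reset
Bit 10: prefix='1' (no match yet)
Bit 11: prefix='11' (no match yet)
Bit 12: prefix='110' -> emit 'j', reset
Bit 13: prefix='1' (no match yet)
Bit 14: prefix='11' (no match yet)
Bit 15: prefix='111' -> emit 'd', reset
Bit 16: prefix='1' (no match yet)
Bit 17: prefix='11' (no match yet)
Bit 18: prefix='110' -> emit 'j', reset
Bit 19: prefix='1' (no match yet)
Bit 20: prefix='11' (no match yet)
Bit 21: prefix='110' -> emit 'j', reset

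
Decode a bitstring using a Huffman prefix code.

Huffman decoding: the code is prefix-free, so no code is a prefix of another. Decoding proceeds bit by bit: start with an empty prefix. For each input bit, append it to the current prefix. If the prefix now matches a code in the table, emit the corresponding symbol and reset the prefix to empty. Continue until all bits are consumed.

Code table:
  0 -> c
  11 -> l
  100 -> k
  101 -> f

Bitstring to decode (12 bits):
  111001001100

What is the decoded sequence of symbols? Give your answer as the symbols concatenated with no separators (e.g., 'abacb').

Answer: lkklcc

Derivation:
Bit 0: prefix='1' (no match yet)
Bit 1: prefix='11' -> emit 'l', reset
Bit 2: prefix='1' (no match yet)
Bit 3: prefix='10' (no match yet)
Bit 4: prefix='100' -> emit 'k', reset
Bit 5: prefix='1' (no match yet)
Bit 6: prefix='10' (no match yet)
Bit 7: prefix='100' -> emit 'k', reset
Bit 8: prefix='1' (no match yet)
Bit 9: prefix='11' -> emit 'l', reset
Bit 10: prefix='0' -> emit 'c', reset
Bit 11: prefix='0' -> emit 'c', reset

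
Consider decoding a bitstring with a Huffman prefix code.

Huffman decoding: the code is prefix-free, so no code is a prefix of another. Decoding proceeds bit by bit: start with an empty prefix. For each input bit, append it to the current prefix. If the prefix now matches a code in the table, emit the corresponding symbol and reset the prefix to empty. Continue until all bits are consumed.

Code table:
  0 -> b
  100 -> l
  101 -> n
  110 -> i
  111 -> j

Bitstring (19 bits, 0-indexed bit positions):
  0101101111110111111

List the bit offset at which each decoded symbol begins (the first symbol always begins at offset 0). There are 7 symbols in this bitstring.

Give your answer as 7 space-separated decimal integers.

Answer: 0 1 4 7 10 13 16

Derivation:
Bit 0: prefix='0' -> emit 'b', reset
Bit 1: prefix='1' (no match yet)
Bit 2: prefix='10' (no match yet)
Bit 3: prefix='101' -> emit 'n', reset
Bit 4: prefix='1' (no match yet)
Bit 5: prefix='10' (no match yet)
Bit 6: prefix='101' -> emit 'n', reset
Bit 7: prefix='1' (no match yet)
Bit 8: prefix='11' (no match yet)
Bit 9: prefix='111' -> emit 'j', reset
Bit 10: prefix='1' (no match yet)
Bit 11: prefix='11' (no match yet)
Bit 12: prefix='110' -> emit 'i', reset
Bit 13: prefix='1' (no match yet)
Bit 14: prefix='11' (no match yet)
Bit 15: prefix='111' -> emit 'j', reset
Bit 16: prefix='1' (no match yet)
Bit 17: prefix='11' (no match yet)
Bit 18: prefix='111' -> emit 'j', reset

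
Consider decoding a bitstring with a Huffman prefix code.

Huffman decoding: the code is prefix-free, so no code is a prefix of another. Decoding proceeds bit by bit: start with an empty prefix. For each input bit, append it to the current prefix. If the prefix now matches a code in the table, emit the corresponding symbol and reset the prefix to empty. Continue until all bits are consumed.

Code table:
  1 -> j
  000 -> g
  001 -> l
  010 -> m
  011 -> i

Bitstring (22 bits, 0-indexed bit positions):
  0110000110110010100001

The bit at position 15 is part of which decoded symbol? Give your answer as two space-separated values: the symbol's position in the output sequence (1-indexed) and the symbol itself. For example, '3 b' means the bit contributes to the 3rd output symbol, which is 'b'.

Answer: 6 m

Derivation:
Bit 0: prefix='0' (no match yet)
Bit 1: prefix='01' (no match yet)
Bit 2: prefix='011' -> emit 'i', reset
Bit 3: prefix='0' (no match yet)
Bit 4: prefix='00' (no match yet)
Bit 5: prefix='000' -> emit 'g', reset
Bit 6: prefix='0' (no match yet)
Bit 7: prefix='01' (no match yet)
Bit 8: prefix='011' -> emit 'i', reset
Bit 9: prefix='0' (no match yet)
Bit 10: prefix='01' (no match yet)
Bit 11: prefix='011' -> emit 'i', reset
Bit 12: prefix='0' (no match yet)
Bit 13: prefix='00' (no match yet)
Bit 14: prefix='001' -> emit 'l', reset
Bit 15: prefix='0' (no match yet)
Bit 16: prefix='01' (no match yet)
Bit 17: prefix='010' -> emit 'm', reset
Bit 18: prefix='0' (no match yet)
Bit 19: prefix='00' (no match yet)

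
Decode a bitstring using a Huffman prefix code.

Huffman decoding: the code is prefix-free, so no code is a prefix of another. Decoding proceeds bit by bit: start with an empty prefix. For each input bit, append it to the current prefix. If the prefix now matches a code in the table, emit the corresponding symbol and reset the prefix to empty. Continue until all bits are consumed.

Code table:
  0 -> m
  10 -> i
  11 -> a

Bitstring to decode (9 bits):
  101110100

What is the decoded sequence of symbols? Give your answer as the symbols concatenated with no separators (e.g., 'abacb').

Answer: iaiim

Derivation:
Bit 0: prefix='1' (no match yet)
Bit 1: prefix='10' -> emit 'i', reset
Bit 2: prefix='1' (no match yet)
Bit 3: prefix='11' -> emit 'a', reset
Bit 4: prefix='1' (no match yet)
Bit 5: prefix='10' -> emit 'i', reset
Bit 6: prefix='1' (no match yet)
Bit 7: prefix='10' -> emit 'i', reset
Bit 8: prefix='0' -> emit 'm', reset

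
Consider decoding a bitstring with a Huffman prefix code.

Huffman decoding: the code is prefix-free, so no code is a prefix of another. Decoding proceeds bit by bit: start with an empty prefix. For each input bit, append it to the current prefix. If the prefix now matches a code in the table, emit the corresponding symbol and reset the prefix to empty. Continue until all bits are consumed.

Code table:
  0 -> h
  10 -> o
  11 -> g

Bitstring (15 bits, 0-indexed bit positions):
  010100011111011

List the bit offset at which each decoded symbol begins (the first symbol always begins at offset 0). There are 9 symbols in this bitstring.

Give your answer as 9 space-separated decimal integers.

Bit 0: prefix='0' -> emit 'h', reset
Bit 1: prefix='1' (no match yet)
Bit 2: prefix='10' -> emit 'o', reset
Bit 3: prefix='1' (no match yet)
Bit 4: prefix='10' -> emit 'o', reset
Bit 5: prefix='0' -> emit 'h', reset
Bit 6: prefix='0' -> emit 'h', reset
Bit 7: prefix='1' (no match yet)
Bit 8: prefix='11' -> emit 'g', reset
Bit 9: prefix='1' (no match yet)
Bit 10: prefix='11' -> emit 'g', reset
Bit 11: prefix='1' (no match yet)
Bit 12: prefix='10' -> emit 'o', reset
Bit 13: prefix='1' (no match yet)
Bit 14: prefix='11' -> emit 'g', reset

Answer: 0 1 3 5 6 7 9 11 13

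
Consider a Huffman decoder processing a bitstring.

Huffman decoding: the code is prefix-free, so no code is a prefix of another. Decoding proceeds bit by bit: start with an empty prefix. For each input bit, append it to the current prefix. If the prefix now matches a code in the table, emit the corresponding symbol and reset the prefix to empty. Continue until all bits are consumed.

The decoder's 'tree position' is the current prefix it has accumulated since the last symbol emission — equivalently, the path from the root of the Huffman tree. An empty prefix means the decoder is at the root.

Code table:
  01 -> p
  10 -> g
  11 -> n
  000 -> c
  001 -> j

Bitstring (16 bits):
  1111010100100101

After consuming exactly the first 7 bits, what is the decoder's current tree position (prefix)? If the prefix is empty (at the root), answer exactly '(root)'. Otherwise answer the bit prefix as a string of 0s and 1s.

Answer: 0

Derivation:
Bit 0: prefix='1' (no match yet)
Bit 1: prefix='11' -> emit 'n', reset
Bit 2: prefix='1' (no match yet)
Bit 3: prefix='11' -> emit 'n', reset
Bit 4: prefix='0' (no match yet)
Bit 5: prefix='01' -> emit 'p', reset
Bit 6: prefix='0' (no match yet)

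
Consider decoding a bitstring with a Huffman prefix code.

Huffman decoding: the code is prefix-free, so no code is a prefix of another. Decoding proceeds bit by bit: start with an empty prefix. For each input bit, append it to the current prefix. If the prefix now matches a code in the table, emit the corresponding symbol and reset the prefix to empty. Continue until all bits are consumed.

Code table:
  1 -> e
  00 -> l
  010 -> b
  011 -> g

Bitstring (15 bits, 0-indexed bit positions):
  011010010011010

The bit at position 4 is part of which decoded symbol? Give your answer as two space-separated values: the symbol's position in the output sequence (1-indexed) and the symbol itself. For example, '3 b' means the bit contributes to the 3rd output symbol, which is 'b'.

Answer: 2 b

Derivation:
Bit 0: prefix='0' (no match yet)
Bit 1: prefix='01' (no match yet)
Bit 2: prefix='011' -> emit 'g', reset
Bit 3: prefix='0' (no match yet)
Bit 4: prefix='01' (no match yet)
Bit 5: prefix='010' -> emit 'b', reset
Bit 6: prefix='0' (no match yet)
Bit 7: prefix='01' (no match yet)
Bit 8: prefix='010' -> emit 'b', reset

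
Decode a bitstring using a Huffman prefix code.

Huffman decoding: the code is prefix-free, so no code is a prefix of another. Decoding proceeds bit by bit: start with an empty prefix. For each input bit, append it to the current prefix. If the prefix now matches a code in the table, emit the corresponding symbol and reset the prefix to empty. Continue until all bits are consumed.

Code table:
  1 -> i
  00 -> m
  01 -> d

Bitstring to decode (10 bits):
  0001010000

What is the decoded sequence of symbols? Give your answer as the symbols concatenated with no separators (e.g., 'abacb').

Bit 0: prefix='0' (no match yet)
Bit 1: prefix='00' -> emit 'm', reset
Bit 2: prefix='0' (no match yet)
Bit 3: prefix='01' -> emit 'd', reset
Bit 4: prefix='0' (no match yet)
Bit 5: prefix='01' -> emit 'd', reset
Bit 6: prefix='0' (no match yet)
Bit 7: prefix='00' -> emit 'm', reset
Bit 8: prefix='0' (no match yet)
Bit 9: prefix='00' -> emit 'm', reset

Answer: mddmm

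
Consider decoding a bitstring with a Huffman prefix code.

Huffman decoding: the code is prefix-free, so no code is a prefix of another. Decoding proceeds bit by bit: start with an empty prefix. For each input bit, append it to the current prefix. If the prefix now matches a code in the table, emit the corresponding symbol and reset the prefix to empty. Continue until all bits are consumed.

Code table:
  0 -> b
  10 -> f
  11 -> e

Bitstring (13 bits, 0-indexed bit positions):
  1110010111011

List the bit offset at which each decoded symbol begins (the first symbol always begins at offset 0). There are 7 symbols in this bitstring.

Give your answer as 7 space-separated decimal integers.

Bit 0: prefix='1' (no match yet)
Bit 1: prefix='11' -> emit 'e', reset
Bit 2: prefix='1' (no match yet)
Bit 3: prefix='10' -> emit 'f', reset
Bit 4: prefix='0' -> emit 'b', reset
Bit 5: prefix='1' (no match yet)
Bit 6: prefix='10' -> emit 'f', reset
Bit 7: prefix='1' (no match yet)
Bit 8: prefix='11' -> emit 'e', reset
Bit 9: prefix='1' (no match yet)
Bit 10: prefix='10' -> emit 'f', reset
Bit 11: prefix='1' (no match yet)
Bit 12: prefix='11' -> emit 'e', reset

Answer: 0 2 4 5 7 9 11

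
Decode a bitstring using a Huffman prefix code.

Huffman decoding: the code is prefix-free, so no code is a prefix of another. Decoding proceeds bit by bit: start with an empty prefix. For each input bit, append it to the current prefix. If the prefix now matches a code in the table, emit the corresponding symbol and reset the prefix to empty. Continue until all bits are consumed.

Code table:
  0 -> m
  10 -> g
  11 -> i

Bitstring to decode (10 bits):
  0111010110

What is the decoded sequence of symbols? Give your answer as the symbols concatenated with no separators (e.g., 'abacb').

Answer: miggim

Derivation:
Bit 0: prefix='0' -> emit 'm', reset
Bit 1: prefix='1' (no match yet)
Bit 2: prefix='11' -> emit 'i', reset
Bit 3: prefix='1' (no match yet)
Bit 4: prefix='10' -> emit 'g', reset
Bit 5: prefix='1' (no match yet)
Bit 6: prefix='10' -> emit 'g', reset
Bit 7: prefix='1' (no match yet)
Bit 8: prefix='11' -> emit 'i', reset
Bit 9: prefix='0' -> emit 'm', reset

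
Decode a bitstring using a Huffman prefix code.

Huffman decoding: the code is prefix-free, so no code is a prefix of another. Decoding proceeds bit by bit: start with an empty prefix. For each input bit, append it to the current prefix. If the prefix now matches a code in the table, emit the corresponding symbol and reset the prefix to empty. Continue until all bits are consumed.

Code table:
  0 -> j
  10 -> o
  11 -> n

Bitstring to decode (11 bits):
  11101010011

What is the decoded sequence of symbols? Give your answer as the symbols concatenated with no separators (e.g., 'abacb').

Answer: nooojn

Derivation:
Bit 0: prefix='1' (no match yet)
Bit 1: prefix='11' -> emit 'n', reset
Bit 2: prefix='1' (no match yet)
Bit 3: prefix='10' -> emit 'o', reset
Bit 4: prefix='1' (no match yet)
Bit 5: prefix='10' -> emit 'o', reset
Bit 6: prefix='1' (no match yet)
Bit 7: prefix='10' -> emit 'o', reset
Bit 8: prefix='0' -> emit 'j', reset
Bit 9: prefix='1' (no match yet)
Bit 10: prefix='11' -> emit 'n', reset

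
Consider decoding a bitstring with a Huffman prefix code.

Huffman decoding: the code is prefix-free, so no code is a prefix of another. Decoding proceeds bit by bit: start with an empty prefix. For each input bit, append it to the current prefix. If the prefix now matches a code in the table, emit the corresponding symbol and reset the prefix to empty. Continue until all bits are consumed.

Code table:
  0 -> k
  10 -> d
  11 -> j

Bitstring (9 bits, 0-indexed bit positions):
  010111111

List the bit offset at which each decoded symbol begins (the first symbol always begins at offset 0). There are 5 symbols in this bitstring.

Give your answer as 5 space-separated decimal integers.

Bit 0: prefix='0' -> emit 'k', reset
Bit 1: prefix='1' (no match yet)
Bit 2: prefix='10' -> emit 'd', reset
Bit 3: prefix='1' (no match yet)
Bit 4: prefix='11' -> emit 'j', reset
Bit 5: prefix='1' (no match yet)
Bit 6: prefix='11' -> emit 'j', reset
Bit 7: prefix='1' (no match yet)
Bit 8: prefix='11' -> emit 'j', reset

Answer: 0 1 3 5 7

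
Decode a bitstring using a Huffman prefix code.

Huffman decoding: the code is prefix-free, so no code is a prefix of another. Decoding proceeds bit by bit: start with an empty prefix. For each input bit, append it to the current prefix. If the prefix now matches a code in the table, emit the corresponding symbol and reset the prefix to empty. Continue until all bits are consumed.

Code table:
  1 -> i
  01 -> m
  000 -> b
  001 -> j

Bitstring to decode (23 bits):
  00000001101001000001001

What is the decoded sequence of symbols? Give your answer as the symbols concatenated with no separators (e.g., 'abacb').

Bit 0: prefix='0' (no match yet)
Bit 1: prefix='00' (no match yet)
Bit 2: prefix='000' -> emit 'b', reset
Bit 3: prefix='0' (no match yet)
Bit 4: prefix='00' (no match yet)
Bit 5: prefix='000' -> emit 'b', reset
Bit 6: prefix='0' (no match yet)
Bit 7: prefix='01' -> emit 'm', reset
Bit 8: prefix='1' -> emit 'i', reset
Bit 9: prefix='0' (no match yet)
Bit 10: prefix='01' -> emit 'm', reset
Bit 11: prefix='0' (no match yet)
Bit 12: prefix='00' (no match yet)
Bit 13: prefix='001' -> emit 'j', reset
Bit 14: prefix='0' (no match yet)
Bit 15: prefix='00' (no match yet)
Bit 16: prefix='000' -> emit 'b', reset
Bit 17: prefix='0' (no match yet)
Bit 18: prefix='00' (no match yet)
Bit 19: prefix='001' -> emit 'j', reset
Bit 20: prefix='0' (no match yet)
Bit 21: prefix='00' (no match yet)
Bit 22: prefix='001' -> emit 'j', reset

Answer: bbmimjbjj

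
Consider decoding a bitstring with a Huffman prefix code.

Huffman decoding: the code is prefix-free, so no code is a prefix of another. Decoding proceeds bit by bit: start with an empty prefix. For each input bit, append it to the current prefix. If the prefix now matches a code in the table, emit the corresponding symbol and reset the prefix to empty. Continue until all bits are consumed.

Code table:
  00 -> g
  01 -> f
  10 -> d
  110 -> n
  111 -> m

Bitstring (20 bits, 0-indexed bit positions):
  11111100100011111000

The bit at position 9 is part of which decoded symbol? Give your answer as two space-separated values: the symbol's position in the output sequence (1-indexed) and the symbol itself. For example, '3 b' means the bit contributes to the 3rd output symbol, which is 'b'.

Bit 0: prefix='1' (no match yet)
Bit 1: prefix='11' (no match yet)
Bit 2: prefix='111' -> emit 'm', reset
Bit 3: prefix='1' (no match yet)
Bit 4: prefix='11' (no match yet)
Bit 5: prefix='111' -> emit 'm', reset
Bit 6: prefix='0' (no match yet)
Bit 7: prefix='00' -> emit 'g', reset
Bit 8: prefix='1' (no match yet)
Bit 9: prefix='10' -> emit 'd', reset
Bit 10: prefix='0' (no match yet)
Bit 11: prefix='00' -> emit 'g', reset
Bit 12: prefix='1' (no match yet)
Bit 13: prefix='11' (no match yet)

Answer: 4 d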